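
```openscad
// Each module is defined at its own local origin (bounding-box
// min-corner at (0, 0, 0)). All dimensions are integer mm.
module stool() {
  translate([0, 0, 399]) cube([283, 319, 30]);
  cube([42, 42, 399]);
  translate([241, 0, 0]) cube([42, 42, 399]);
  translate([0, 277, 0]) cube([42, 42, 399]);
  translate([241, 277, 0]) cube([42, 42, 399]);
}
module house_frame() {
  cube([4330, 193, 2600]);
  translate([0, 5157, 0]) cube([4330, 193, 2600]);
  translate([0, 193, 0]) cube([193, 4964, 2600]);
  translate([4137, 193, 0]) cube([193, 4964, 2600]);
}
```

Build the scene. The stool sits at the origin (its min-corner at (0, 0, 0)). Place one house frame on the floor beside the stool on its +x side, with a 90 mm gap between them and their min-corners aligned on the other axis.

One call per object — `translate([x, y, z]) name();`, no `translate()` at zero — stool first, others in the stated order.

stool();
translate([373, 0, 0]) house_frame();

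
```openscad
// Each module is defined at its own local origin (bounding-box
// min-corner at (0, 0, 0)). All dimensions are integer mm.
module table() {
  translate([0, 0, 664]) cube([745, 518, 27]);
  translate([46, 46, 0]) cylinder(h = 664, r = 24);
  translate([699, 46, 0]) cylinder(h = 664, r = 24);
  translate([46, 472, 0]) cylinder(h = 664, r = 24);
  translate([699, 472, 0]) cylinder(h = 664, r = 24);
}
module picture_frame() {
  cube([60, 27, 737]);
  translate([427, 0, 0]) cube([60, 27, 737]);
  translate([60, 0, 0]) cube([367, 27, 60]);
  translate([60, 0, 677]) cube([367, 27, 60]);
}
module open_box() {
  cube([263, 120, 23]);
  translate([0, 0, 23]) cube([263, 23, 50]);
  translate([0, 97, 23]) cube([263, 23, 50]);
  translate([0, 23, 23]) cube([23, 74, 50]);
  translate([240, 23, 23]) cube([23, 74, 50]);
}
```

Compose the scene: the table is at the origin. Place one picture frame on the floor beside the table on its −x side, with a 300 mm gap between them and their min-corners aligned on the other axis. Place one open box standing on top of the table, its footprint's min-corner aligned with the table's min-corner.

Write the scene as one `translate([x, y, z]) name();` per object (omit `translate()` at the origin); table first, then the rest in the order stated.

table();
translate([-787, 0, 0]) picture_frame();
translate([0, 0, 691]) open_box();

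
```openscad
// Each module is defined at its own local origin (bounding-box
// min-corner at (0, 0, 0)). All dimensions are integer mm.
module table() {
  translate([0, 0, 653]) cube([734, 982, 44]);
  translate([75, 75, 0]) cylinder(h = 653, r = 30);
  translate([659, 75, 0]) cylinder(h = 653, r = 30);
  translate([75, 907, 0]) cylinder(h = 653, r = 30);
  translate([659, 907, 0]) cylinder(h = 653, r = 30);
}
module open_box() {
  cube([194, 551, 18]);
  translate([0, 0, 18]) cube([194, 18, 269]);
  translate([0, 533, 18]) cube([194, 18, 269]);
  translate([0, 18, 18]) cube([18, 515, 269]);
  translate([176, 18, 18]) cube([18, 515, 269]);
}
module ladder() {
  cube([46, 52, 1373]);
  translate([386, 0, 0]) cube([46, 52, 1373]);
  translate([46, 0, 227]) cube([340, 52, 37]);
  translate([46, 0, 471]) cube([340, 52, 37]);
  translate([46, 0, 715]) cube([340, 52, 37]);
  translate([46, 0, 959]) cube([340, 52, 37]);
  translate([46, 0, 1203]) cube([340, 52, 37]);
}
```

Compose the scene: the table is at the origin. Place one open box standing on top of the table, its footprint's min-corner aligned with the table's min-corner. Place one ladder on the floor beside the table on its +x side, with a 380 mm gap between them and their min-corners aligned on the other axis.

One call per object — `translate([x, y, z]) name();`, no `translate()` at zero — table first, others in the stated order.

table();
translate([0, 0, 697]) open_box();
translate([1114, 0, 0]) ladder();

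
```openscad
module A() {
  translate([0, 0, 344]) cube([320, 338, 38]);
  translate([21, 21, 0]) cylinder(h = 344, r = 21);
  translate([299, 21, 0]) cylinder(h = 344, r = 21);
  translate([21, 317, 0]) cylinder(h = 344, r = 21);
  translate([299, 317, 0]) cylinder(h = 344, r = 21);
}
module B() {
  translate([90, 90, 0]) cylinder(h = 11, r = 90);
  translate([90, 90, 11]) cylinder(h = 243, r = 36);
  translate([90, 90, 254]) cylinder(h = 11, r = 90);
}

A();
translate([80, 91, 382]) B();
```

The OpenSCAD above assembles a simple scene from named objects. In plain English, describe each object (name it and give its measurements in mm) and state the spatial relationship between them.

A is a four-legged stool. The seat is 320×338 mm, 38 mm thick, top at z = 382 mm. It stands on four round legs, each 42 mm in diameter, from z = 0 to the seat underside, each leg's axis is inset half a diameter from the nearest pair of seat edges (so the leg's bounding box is flush with the corner).

B is a spool: two coaxial disc flanges of radius 90 mm and thickness 11 mm, joined by a core cylinder of radius 36 mm and height 243 mm. The lower flange rests on z = 0 and the three cylinders share a vertical axis.

The spool is on top of the stool.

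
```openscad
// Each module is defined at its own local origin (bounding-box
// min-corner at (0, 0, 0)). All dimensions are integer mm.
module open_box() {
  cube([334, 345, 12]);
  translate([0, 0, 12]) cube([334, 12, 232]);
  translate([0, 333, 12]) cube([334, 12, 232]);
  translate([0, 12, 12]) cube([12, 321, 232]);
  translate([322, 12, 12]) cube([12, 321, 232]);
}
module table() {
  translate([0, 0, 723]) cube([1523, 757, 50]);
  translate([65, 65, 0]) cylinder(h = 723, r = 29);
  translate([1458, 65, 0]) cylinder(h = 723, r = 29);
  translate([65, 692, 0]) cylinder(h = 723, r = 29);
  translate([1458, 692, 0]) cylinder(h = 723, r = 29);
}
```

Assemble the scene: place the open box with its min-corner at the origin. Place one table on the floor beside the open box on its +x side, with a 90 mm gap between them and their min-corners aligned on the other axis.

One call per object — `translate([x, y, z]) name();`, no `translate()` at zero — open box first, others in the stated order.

open_box();
translate([424, 0, 0]) table();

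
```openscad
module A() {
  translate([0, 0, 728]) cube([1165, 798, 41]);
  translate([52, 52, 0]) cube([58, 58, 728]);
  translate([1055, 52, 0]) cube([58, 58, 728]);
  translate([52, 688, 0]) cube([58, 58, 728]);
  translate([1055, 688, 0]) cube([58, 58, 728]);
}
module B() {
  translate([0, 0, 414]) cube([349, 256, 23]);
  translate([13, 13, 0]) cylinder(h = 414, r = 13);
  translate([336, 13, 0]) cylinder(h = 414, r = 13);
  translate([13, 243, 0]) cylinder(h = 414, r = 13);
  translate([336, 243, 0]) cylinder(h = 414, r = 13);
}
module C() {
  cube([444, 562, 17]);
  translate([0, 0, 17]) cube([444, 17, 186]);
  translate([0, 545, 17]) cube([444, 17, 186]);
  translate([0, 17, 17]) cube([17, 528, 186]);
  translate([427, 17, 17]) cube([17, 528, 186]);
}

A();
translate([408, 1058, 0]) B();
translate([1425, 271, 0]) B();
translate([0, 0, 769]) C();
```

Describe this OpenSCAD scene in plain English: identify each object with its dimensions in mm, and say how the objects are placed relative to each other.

A is a rectangular dining table. The top is 1165×798×41 mm with its upper surface at z = 769 mm. It stands on four 58×58 mm square legs, each inset 52 mm from the nearest pair of top edges, running from the floor to the underside of the top.

B is a four-legged stool. The seat is a 349×256×23 mm slab whose top surface is at z = 437 mm; four round legs, each 26 mm in diameter, run from the floor (z = 0) to the underside of the seat, each leg's axis is inset half a diameter from the nearest pair of seat edges (so the leg's bounding box is flush with the corner).

C is an open-topped rectangular box: outside dimensions 444×562×203 mm, with a uniform wall and base thickness of 17 mm. The base is a full 444×562 slab on the floor; four walls sit on top of the base. The front and back walls (the −y and +y sides) span the full width; the two side walls fit between them.

Two stools sit around the table at the +y, +x sides. The open box is on top of the table.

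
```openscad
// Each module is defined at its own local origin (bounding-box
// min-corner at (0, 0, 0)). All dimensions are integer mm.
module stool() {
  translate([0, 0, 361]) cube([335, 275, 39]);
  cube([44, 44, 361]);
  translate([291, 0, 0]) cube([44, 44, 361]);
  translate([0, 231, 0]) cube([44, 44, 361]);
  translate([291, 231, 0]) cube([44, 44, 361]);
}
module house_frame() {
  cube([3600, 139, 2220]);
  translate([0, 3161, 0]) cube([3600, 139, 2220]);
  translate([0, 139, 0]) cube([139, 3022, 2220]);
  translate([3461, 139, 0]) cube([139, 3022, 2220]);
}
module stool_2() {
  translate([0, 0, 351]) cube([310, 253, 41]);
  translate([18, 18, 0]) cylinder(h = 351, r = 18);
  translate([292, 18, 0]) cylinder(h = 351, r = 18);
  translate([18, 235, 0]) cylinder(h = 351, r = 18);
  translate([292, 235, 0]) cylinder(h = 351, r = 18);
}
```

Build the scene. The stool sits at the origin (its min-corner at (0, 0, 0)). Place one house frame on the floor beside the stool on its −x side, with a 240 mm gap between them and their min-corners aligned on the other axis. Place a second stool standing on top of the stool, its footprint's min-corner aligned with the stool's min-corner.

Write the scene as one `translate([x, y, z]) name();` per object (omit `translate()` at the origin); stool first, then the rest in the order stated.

stool();
translate([-3840, 0, 0]) house_frame();
translate([0, 0, 400]) stool_2();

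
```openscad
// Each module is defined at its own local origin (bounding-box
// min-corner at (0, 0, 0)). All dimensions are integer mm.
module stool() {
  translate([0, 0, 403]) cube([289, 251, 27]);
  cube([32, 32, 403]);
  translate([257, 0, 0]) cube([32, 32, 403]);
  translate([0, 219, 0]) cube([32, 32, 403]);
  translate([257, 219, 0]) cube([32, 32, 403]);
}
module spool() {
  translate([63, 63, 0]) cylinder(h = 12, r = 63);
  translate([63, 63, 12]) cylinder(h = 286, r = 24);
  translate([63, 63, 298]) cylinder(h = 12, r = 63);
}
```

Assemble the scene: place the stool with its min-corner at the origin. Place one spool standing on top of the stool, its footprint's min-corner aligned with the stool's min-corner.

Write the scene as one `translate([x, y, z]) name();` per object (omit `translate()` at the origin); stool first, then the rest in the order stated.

stool();
translate([0, 0, 430]) spool();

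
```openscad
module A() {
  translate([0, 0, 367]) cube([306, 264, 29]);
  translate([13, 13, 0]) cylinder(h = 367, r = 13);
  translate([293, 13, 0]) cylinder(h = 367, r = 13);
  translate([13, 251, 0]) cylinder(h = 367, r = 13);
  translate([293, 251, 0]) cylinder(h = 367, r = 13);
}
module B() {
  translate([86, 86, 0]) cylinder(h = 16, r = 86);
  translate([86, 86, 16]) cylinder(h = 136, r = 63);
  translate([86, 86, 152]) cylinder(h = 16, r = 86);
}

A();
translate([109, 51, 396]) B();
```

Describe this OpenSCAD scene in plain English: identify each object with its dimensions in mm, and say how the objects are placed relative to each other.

A is a simple wooden stool: a rectangular seat 306 mm (x) by 264 mm (y), 29 mm thick, top face at z = 396 mm, on four round legs, each 26 mm in diameter. The legs rest on z = 0, each leg's axis is inset half a diameter from the nearest pair of seat edges (so the leg's bounding box is flush with the corner).

B is a spool: two coaxial disc flanges of radius 86 mm and thickness 16 mm, joined by a core cylinder of radius 63 mm and height 136 mm. The lower flange rests on z = 0 and the three cylinders share a vertical axis.

The spool is on top of the stool.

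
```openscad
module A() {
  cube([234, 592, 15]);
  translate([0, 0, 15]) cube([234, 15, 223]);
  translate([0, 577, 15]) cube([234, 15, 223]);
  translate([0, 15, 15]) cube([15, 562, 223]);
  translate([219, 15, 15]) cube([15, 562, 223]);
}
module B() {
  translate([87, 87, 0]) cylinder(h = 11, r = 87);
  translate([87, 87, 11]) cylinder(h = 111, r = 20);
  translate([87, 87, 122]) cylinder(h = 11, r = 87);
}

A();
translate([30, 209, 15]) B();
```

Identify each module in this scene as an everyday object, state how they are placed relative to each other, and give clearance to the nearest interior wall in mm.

A is an open box. B is a spool. The spool sits inside the open box, centred. The clearance to the nearest interior wall is 15 mm.

Clearances: x = 15, y = 194; minimum 15 mm.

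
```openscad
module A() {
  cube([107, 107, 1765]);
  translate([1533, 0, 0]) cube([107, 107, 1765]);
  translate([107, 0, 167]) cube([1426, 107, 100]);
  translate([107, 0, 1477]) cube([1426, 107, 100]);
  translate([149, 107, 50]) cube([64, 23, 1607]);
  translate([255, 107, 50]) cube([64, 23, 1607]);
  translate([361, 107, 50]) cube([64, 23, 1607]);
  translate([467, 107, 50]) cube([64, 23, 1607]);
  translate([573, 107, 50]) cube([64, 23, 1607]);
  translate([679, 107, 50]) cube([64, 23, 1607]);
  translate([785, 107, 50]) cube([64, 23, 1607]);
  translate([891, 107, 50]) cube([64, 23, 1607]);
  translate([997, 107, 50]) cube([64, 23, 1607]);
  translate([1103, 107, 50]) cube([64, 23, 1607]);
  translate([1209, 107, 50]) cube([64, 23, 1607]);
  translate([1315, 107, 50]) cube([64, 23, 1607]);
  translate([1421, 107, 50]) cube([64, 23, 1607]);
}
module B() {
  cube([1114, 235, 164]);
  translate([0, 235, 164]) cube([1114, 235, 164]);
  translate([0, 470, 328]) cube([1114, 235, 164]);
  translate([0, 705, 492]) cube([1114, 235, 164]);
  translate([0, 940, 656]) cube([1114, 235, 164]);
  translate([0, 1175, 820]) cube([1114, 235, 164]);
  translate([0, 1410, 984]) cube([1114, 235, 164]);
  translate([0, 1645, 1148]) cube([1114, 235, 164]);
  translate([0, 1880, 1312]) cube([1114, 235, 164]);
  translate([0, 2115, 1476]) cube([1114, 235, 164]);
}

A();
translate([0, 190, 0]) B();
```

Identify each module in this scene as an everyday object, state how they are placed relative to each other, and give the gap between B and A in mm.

The staircase's nearest face is 60 mm from the fence section's +y face.

A is a fence section. B is a staircase. The staircase is on the floor beside the fence section on its +y side. The gap between the staircase and the fence section is 60 mm.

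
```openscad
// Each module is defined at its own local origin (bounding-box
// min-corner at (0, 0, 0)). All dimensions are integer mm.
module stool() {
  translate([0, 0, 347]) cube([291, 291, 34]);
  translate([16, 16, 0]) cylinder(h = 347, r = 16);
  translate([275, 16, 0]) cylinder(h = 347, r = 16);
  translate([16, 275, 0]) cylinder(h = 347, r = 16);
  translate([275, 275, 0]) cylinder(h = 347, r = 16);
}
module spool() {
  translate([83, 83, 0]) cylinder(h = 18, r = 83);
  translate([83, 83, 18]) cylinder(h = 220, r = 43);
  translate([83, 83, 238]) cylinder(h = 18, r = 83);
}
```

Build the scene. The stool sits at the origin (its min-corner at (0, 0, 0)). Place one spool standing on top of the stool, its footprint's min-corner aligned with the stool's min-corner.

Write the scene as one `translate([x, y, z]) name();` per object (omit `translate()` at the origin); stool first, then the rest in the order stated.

stool();
translate([0, 0, 381]) spool();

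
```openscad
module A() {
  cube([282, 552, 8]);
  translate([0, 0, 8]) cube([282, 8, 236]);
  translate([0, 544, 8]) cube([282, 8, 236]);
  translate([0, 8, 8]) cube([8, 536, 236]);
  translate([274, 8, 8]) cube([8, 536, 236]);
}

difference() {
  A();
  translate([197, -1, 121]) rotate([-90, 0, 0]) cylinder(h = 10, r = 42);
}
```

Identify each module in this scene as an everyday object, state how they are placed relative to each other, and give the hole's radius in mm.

A is an open box. The open box has a circular hole through its front wall. The hole's radius is 42 mm.

The subtracted cylinder has r = 42 mm.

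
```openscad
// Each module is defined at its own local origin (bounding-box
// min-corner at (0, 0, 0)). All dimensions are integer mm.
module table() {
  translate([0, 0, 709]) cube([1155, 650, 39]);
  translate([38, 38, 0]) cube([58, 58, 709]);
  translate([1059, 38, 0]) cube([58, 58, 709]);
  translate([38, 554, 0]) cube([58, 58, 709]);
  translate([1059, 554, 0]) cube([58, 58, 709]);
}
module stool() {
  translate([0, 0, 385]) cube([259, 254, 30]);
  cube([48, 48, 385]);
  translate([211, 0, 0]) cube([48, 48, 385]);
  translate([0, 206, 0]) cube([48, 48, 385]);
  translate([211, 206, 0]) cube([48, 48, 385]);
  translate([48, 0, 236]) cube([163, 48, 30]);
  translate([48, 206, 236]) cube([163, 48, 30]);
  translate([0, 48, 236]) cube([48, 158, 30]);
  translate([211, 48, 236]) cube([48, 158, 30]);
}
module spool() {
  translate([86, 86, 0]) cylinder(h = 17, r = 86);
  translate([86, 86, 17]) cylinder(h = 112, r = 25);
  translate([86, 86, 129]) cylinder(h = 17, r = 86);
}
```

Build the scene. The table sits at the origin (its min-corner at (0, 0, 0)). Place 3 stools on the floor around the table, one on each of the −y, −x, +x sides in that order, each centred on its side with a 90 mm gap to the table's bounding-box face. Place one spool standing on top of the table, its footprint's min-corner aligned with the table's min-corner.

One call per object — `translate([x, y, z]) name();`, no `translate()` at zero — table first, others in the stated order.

table();
translate([448, -344, 0]) stool();
translate([-349, 198, 0]) stool();
translate([1245, 198, 0]) stool();
translate([0, 0, 748]) spool();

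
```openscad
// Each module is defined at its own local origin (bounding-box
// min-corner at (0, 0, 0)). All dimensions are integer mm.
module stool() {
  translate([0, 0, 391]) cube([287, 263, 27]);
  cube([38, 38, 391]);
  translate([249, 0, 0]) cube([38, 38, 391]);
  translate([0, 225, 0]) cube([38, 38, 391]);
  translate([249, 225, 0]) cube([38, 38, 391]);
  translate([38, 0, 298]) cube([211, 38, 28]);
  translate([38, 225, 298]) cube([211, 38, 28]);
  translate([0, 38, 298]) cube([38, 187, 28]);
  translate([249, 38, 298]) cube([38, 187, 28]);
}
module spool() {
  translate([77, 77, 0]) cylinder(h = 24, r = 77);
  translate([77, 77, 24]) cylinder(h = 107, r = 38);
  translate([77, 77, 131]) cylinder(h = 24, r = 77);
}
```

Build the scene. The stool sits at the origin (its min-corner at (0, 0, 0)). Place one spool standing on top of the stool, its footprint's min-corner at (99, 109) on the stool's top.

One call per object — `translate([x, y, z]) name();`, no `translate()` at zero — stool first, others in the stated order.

stool();
translate([99, 109, 418]) spool();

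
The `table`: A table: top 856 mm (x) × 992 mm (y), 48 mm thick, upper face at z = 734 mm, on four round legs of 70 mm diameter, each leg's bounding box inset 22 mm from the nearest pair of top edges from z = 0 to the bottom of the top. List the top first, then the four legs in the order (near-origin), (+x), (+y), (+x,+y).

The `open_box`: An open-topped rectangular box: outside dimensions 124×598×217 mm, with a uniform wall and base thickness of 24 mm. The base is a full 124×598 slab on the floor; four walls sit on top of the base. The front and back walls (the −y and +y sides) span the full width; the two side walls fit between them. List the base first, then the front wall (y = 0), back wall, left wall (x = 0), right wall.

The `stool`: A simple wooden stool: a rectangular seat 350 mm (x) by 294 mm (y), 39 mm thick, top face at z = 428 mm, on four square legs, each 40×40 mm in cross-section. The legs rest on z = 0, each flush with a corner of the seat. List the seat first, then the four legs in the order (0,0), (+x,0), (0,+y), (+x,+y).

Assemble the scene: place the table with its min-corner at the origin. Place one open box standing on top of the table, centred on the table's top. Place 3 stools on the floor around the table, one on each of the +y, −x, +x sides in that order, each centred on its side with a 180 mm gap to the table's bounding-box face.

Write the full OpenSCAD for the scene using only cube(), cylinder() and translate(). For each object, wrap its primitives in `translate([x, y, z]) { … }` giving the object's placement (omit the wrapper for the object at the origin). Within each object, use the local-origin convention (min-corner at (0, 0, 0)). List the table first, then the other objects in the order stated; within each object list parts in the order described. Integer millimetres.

translate([0, 0, 686]) cube([856, 992, 48]);
translate([57, 57, 0]) cylinder(h = 686, r = 35);
translate([799, 57, 0]) cylinder(h = 686, r = 35);
translate([57, 935, 0]) cylinder(h = 686, r = 35);
translate([799, 935, 0]) cylinder(h = 686, r = 35);
translate([366, 197, 734]) {
  cube([124, 598, 24]);
  translate([0, 0, 24]) cube([124, 24, 193]);
  translate([0, 574, 24]) cube([124, 24, 193]);
  translate([0, 24, 24]) cube([24, 550, 193]);
  translate([100, 24, 24]) cube([24, 550, 193]);
}
translate([253, 1172, 0]) {
  translate([0, 0, 389]) cube([350, 294, 39]);
  cube([40, 40, 389]);
  translate([310, 0, 0]) cube([40, 40, 389]);
  translate([0, 254, 0]) cube([40, 40, 389]);
  translate([310, 254, 0]) cube([40, 40, 389]);
}
translate([-530, 349, 0]) {
  translate([0, 0, 389]) cube([350, 294, 39]);
  cube([40, 40, 389]);
  translate([310, 0, 0]) cube([40, 40, 389]);
  translate([0, 254, 0]) cube([40, 40, 389]);
  translate([310, 254, 0]) cube([40, 40, 389]);
}
translate([1036, 349, 0]) {
  translate([0, 0, 389]) cube([350, 294, 39]);
  cube([40, 40, 389]);
  translate([310, 0, 0]) cube([40, 40, 389]);
  translate([0, 254, 0]) cube([40, 40, 389]);
  translate([310, 254, 0]) cube([40, 40, 389]);
}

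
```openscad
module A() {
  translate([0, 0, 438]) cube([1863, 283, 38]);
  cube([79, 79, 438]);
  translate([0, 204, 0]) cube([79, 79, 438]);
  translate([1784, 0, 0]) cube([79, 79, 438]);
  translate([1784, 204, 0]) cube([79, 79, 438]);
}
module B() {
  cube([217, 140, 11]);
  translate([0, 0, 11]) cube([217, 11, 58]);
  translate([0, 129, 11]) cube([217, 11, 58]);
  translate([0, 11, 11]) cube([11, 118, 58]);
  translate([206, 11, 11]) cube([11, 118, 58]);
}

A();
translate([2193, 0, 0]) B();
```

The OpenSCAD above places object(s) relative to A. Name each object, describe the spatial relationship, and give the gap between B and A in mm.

A is a bench. B is an open box. The open box is on the floor beside the bench on its +x side. The gap between the open box and the bench is 330 mm.

The open box's nearest face is 330 mm from the bench's +x face.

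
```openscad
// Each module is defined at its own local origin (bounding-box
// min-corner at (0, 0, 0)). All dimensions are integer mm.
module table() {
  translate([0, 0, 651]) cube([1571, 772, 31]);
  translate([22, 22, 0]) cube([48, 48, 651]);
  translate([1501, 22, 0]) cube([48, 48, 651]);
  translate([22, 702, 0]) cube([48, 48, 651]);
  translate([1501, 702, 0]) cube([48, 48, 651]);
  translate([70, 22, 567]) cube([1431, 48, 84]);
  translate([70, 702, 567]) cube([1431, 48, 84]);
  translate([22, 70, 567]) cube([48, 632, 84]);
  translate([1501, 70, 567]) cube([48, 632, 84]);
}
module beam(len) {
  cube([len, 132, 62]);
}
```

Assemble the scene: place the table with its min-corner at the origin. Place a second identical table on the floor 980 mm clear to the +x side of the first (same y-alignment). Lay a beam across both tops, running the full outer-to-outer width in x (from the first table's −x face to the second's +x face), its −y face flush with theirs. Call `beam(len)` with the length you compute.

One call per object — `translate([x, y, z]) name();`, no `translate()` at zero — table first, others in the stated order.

table();
translate([2551, 0, 0]) table();
translate([0, 0, 682]) beam(4122);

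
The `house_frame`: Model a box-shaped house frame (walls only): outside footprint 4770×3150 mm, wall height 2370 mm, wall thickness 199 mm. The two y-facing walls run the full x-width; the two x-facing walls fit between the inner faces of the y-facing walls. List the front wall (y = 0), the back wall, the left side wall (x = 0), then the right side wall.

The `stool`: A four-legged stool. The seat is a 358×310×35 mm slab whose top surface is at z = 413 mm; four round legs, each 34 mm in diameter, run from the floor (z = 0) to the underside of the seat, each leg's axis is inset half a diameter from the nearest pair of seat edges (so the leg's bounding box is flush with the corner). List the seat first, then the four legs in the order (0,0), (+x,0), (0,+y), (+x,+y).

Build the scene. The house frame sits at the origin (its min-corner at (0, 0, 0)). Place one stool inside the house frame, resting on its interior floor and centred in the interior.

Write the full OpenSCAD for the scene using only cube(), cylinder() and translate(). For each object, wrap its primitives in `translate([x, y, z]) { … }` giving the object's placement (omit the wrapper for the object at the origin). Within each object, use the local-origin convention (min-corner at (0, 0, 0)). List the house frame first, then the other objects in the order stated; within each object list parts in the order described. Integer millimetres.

cube([4770, 199, 2370]);
translate([0, 2951, 0]) cube([4770, 199, 2370]);
translate([0, 199, 0]) cube([199, 2752, 2370]);
translate([4571, 199, 0]) cube([199, 2752, 2370]);
translate([2206, 1420, 0]) {
  translate([0, 0, 378]) cube([358, 310, 35]);
  translate([17, 17, 0]) cylinder(h = 378, r = 17);
  translate([341, 17, 0]) cylinder(h = 378, r = 17);
  translate([17, 293, 0]) cylinder(h = 378, r = 17);
  translate([341, 293, 0]) cylinder(h = 378, r = 17);
}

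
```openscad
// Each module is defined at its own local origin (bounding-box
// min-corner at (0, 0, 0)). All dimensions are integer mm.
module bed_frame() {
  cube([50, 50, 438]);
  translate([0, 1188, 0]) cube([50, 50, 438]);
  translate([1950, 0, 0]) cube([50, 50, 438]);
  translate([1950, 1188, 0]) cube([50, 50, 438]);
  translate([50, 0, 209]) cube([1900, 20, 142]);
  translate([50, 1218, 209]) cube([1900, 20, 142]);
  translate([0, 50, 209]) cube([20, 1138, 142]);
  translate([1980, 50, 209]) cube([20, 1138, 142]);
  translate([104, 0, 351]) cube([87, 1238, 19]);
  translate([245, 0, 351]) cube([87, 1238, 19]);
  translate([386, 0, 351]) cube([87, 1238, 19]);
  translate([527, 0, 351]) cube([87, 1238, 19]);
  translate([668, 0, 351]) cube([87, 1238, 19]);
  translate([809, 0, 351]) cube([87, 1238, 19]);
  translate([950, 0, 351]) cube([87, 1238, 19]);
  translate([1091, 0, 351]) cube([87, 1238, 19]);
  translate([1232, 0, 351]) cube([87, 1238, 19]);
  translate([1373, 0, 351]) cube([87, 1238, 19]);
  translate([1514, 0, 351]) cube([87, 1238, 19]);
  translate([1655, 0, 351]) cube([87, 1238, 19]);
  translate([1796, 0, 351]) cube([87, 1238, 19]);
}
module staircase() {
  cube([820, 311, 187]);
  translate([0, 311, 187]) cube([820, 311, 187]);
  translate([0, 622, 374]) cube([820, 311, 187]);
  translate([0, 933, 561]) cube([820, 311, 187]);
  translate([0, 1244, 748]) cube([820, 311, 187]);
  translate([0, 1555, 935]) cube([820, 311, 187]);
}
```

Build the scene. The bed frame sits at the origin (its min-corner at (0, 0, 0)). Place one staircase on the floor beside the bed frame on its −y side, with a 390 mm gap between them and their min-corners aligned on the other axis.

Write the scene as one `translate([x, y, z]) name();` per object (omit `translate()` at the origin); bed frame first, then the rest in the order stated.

bed_frame();
translate([0, -2256, 0]) staircase();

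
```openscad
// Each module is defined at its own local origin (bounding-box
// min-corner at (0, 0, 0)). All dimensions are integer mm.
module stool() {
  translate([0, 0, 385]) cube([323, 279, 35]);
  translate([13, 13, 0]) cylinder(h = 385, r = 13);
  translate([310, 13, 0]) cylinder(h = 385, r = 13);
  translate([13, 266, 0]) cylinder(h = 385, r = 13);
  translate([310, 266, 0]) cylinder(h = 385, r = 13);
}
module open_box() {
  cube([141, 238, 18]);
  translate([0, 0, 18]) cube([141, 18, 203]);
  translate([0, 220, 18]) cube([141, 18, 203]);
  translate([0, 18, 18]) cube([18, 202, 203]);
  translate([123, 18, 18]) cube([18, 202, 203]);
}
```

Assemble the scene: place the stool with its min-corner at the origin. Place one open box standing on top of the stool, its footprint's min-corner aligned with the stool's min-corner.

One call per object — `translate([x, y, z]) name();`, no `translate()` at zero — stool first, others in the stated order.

stool();
translate([0, 0, 420]) open_box();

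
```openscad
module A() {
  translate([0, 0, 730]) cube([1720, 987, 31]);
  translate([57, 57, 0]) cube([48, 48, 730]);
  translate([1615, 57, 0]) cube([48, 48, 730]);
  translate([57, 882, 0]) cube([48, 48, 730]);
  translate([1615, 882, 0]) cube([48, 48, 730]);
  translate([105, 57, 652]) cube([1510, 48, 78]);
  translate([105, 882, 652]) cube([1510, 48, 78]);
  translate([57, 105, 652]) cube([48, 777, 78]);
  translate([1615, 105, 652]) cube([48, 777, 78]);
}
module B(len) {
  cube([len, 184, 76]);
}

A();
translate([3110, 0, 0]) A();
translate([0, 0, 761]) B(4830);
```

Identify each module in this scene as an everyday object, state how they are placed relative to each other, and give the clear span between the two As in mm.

A is a table. B is a beam. A beam spans the tops of two tables. The clear span between the two tables is 1390 mm.

Second table starts at x = 3110; first ends at x = 1720; clear span = 3110 − 1720 = 1390 mm.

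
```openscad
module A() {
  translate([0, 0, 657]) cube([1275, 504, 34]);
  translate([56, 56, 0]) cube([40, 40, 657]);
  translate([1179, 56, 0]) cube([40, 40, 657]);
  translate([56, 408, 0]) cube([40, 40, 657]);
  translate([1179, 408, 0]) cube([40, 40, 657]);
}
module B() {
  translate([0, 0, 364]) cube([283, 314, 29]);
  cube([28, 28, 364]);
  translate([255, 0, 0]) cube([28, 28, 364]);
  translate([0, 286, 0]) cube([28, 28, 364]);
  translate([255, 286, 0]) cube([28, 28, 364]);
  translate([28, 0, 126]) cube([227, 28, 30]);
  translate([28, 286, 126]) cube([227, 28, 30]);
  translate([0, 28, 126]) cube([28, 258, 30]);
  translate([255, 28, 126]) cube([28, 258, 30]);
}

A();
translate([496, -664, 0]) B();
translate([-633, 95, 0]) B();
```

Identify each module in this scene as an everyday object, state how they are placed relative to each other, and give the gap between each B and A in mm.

A is a table. B is a stool. Two stools sit around the table at the −y, −x sides. The gap between each stool and the table is 350 mm.

Each stool's nearest face is 350 mm from the table's bounding box.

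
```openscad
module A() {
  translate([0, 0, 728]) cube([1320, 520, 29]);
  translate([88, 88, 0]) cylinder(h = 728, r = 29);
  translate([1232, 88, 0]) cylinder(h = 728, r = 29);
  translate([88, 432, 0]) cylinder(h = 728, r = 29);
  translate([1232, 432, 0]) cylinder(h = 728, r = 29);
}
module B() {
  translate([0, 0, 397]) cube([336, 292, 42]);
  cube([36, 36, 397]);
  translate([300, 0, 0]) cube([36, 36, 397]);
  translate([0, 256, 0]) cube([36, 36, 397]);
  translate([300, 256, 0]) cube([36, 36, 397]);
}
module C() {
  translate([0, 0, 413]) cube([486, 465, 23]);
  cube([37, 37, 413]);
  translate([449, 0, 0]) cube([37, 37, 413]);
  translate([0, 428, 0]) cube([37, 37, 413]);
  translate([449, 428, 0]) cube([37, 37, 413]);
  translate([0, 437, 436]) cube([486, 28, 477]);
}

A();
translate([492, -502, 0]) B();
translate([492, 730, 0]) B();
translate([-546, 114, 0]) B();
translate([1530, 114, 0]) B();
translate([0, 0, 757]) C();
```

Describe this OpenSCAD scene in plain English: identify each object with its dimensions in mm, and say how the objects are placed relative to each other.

A is a table: top 1320 mm (x) × 520 mm (y), 29 mm thick, upper face at z = 757 mm, on four round legs of 58 mm diameter, each leg's bounding box inset 59 mm from the nearest pair of top edges, running from z = 0 to the bottom of the top.

B is a four-legged stool. The seat is a 336×292×42 mm slab whose top surface is at z = 439 mm; four square legs, each 36×36 mm in cross-section, run from the floor (z = 0) to the underside of the seat, each flush with a corner of the seat.

C is a chair. The seat is a 486×465×23 mm slab with its top at z = 436 mm, on four 37×37 mm corner legs (flush with the seat edges, standing on z = 0). A flat backrest 28 mm thick, 477 mm tall, spans the full seat width and rises from the seat top along its +y edge, rear face flush with the rear of the seat.

Four stools sit around the table at the −y, +y, −x, +x sides. The chair is on top of the table.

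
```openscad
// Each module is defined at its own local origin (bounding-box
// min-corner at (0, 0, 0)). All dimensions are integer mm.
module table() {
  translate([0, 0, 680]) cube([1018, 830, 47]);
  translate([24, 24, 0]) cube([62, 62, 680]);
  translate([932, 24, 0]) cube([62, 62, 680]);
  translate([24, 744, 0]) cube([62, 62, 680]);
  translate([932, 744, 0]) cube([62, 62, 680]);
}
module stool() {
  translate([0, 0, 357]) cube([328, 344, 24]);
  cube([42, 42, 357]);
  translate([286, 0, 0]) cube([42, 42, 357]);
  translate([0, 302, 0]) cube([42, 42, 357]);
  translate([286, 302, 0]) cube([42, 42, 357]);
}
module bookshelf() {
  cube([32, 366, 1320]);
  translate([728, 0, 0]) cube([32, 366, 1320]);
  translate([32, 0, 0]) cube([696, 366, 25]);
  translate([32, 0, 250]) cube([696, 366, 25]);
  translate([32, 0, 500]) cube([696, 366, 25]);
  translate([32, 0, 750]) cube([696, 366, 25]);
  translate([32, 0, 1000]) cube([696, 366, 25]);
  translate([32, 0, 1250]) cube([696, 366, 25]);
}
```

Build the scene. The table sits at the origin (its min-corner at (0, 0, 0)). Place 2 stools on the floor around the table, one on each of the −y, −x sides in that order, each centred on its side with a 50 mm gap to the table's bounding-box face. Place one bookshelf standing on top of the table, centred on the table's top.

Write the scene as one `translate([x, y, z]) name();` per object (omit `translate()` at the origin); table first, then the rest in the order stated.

table();
translate([345, -394, 0]) stool();
translate([-378, 243, 0]) stool();
translate([129, 232, 727]) bookshelf();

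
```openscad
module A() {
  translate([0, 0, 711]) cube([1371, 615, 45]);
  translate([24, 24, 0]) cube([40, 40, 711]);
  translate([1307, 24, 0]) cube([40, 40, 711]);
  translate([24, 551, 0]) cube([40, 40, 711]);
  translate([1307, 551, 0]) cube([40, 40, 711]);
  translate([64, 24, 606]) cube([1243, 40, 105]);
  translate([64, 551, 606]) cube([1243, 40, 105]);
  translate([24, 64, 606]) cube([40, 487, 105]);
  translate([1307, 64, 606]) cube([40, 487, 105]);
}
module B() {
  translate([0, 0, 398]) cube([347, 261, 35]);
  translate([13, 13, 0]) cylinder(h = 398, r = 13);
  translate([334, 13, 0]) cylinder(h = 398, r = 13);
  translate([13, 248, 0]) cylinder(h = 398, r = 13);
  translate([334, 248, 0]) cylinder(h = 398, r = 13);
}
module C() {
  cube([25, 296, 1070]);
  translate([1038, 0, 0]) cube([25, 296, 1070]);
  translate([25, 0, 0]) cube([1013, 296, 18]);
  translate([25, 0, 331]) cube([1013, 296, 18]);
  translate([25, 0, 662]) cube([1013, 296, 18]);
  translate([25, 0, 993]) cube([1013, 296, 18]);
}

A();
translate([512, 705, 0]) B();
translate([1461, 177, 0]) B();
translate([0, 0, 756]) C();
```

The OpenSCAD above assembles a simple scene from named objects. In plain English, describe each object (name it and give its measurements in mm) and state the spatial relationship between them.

A is a rectangular dining table. The top is 1371×615×45 mm with its upper surface at z = 756 mm. It stands on four 40×40 mm square legs, each inset 24 mm from the nearest pair of top edges, running from the floor to the underside of the top. Four apron rails, 40 mm thick and 105 mm tall, run between adjacent legs with their top edges flush with the underside of the top and their outer faces flush with the legs' outer faces.

B is a four-legged stool. The seat is a 347×261×35 mm slab whose top surface is at z = 433 mm; four round legs, each 26 mm in diameter, run from the floor (z = 0) to the underside of the seat, each leg's axis is inset half a diameter from the nearest pair of seat edges (so the leg's bounding box is flush with the corner).

C is a bookshelf 1063 mm wide overall, 296 mm deep and 1070 mm tall. The two sides are 25 mm thick vertical panels. 4 horizontal shelves of 18 mm thickness span between the inner faces of the sides; the lowest shelf sits on the floor and shelves are stacked with a clear vertical gap of 313 mm between each pair.

Two stools sit around the table at the +y, +x sides. The bookshelf is on top of the table.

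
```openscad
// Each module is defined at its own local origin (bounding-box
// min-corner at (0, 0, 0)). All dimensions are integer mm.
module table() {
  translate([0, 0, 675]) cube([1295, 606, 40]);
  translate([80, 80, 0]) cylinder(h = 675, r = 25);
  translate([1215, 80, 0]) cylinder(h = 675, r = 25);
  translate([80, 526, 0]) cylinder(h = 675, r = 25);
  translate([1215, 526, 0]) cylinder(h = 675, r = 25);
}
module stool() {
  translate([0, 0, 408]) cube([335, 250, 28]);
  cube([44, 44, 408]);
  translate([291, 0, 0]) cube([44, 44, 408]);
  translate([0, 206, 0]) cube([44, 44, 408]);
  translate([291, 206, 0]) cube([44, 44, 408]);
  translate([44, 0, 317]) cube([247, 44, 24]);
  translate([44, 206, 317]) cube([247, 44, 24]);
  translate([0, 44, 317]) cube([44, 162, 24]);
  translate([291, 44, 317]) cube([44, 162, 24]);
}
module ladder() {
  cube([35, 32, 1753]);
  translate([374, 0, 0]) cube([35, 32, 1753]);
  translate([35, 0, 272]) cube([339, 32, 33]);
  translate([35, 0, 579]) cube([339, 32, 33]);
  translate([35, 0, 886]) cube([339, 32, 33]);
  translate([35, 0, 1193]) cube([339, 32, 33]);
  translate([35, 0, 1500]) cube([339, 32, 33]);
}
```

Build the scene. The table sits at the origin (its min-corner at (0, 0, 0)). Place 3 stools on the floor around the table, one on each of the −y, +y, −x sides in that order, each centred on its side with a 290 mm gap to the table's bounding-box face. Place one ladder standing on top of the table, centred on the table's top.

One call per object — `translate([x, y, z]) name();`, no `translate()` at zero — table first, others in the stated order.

table();
translate([480, -540, 0]) stool();
translate([480, 896, 0]) stool();
translate([-625, 178, 0]) stool();
translate([443, 287, 715]) ladder();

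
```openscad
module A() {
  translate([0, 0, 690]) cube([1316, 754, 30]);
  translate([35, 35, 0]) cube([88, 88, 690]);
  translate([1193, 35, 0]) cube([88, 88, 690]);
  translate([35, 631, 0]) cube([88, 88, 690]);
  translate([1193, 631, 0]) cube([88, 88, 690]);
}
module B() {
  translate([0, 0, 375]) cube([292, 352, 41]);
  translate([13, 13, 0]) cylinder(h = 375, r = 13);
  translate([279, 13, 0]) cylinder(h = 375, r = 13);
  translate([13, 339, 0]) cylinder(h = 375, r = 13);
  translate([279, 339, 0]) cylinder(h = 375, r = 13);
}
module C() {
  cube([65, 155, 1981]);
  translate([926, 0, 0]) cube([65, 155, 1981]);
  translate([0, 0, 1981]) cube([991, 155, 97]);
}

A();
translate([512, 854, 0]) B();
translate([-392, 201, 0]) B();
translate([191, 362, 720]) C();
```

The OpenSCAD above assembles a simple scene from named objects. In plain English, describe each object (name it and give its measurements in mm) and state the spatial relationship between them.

A is a table: top 1316 mm (x) × 754 mm (y), 30 mm thick, upper face at z = 720 mm, on four 88×88 mm square legs, each inset 35 mm from the nearest pair of top edges, running from z = 0 to the bottom of the top.

B is a simple wooden stool: a rectangular seat 292 mm (x) by 352 mm (y), 41 mm thick, top face at z = 416 mm, on four round legs, each 26 mm in diameter. The legs rest on z = 0, each leg's axis is inset half a diameter from the nearest pair of seat edges (so the leg's bounding box is flush with the corner).

C is a rectangular door frame: two vertical jambs of 65×155 mm section, 1981 mm tall, with a clear opening 861 mm wide between their inner faces. A header 97 mm tall and 155 mm deep lies on top of the jambs and spans the full outside width.

Two stools sit around the table at the +y, −x sides. The door frame is on top of the table.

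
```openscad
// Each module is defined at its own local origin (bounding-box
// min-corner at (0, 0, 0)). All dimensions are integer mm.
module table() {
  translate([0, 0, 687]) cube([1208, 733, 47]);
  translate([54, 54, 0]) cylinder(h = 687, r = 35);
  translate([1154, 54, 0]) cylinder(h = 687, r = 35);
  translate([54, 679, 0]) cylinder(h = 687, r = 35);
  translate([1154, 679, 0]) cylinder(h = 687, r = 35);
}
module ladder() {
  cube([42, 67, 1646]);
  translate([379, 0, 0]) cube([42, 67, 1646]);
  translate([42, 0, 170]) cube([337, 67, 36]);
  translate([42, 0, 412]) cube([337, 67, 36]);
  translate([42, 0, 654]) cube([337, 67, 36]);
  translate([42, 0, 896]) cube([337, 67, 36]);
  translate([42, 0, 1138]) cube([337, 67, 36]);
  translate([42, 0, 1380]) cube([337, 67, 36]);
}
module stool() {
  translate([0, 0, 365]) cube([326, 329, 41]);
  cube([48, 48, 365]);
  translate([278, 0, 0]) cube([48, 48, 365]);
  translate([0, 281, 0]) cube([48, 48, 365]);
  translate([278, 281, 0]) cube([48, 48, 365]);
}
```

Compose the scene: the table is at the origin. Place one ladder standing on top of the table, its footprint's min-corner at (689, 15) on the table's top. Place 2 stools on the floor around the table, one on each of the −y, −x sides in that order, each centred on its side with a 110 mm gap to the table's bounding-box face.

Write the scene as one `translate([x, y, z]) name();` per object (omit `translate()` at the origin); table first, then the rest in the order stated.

table();
translate([689, 15, 734]) ladder();
translate([441, -439, 0]) stool();
translate([-436, 202, 0]) stool();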